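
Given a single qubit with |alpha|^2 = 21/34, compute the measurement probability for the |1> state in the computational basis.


|alpha|^2 = 21/34 = 0.6176
|beta|^2 = 1 - 21/34 = 13/34 = 0.3824
P(|1>) = |beta|^2 = 0.3824

0.3824


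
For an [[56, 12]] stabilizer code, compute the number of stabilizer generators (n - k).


For an [[n,k]] stabilizer code:
Number of stabilizer generators = n - k
= 56 - 12
= 44

44


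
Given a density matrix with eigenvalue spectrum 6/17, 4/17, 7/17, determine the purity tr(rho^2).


tr(rho^2) = sum of eigenvalues squared
= (6/17)^2 + (4/17)^2 + (7/17)^2
= (36 + 16 + 49) / 289
= 101/289
= 0.3495

0.3495


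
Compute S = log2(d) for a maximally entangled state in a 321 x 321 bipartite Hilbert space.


For a maximally entangled state in d x d:
S = log2(d) = log2(321)
= 8.3264

8.3264


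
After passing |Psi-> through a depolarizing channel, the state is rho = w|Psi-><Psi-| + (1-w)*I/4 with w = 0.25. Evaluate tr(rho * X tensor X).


|Psi-> = (|01> - |10>)/sqrt(2)
For the pure Bell state, <X_A X_B> = -1 (Bell-state Pauli correlator).
The maximally-mixed part I/4 has tr(I/4 * P tensor P) = 0 for any traceless Pauli P.
So <X_A X_B>_rho = w * (-1) + (1 - w) * 0
= 0.25 * (-1)
= -0.2500

-0.2500


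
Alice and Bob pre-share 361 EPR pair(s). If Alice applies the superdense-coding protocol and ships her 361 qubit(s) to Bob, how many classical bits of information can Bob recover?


Superdense coding allows 2 classical bits per shared entangled pair.
361 pair(s) -> 2 * 361 = 722 classical bits

722


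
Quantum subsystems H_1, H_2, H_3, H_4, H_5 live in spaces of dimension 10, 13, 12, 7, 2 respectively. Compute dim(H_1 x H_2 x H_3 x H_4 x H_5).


dim(H_1 x H_2 x H_3 x H_4 x H_5) = 10 * 13 * 12 * 7 * 2
= 130 * 12 * 7 * 2
= 1560 * 7 * 2
= 10920 * 2
= 21840

21840


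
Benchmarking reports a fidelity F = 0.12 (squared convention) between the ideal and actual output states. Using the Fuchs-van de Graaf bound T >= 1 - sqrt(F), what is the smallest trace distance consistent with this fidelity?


Fuchs-van de Graaf (squared-fidelity convention): 1 - sqrt(F) <= T <= sqrt(1 - F).
Lower bound: T >= 1 - sqrt(F)
sqrt(F) = sqrt(0.12) = 0.3464
T >= 1 - 0.3464
T >= 0.6536

0.6536


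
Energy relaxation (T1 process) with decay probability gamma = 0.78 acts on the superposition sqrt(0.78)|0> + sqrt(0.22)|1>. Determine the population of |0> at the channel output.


For amplitude damping with parameter gamma on state sqrt(a)|0> + sqrt(b)|1>:
alpha^2 = 0.78, beta^2 = 0.22
P(|0>) = alpha^2 + gamma * beta^2
= 0.78 + 0.78 * 0.22
= 0.78 + 0.1716
= 0.9516

0.9516


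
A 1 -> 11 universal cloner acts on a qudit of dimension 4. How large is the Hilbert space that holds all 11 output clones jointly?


Output space = H^(tensor 11) where dim(H) = 4
dim = 4^11
= 16 (after 2 factors)
= 64 (after 3 factors)
= 256 (after 4 factors)
= 1024 (after 5 factors)
= 4096 (after 6 factors)
= 16384 (after 7 factors)
= 65536 (after 8 factors)
= 262144 (after 9 factors)
= 1048576 (after 10 factors)
= 4194304 (after 11 factors)
= 4194304

4194304


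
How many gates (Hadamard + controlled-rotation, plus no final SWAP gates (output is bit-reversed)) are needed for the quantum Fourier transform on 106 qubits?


Hadamard gates: 106
Controlled rotations: n*(n-1)/2 = 106*105/2 = 5565
SWAP gates: 0 (omitted)
Total = 106 + 5565
= 5671

5671


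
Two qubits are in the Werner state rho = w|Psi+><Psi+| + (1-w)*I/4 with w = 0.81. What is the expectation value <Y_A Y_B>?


|Psi+> = (|01> + |10>)/sqrt(2)
For the pure Bell state, <Y_A Y_B> = +1 (Bell-state Pauli correlator).
The maximally-mixed part I/4 has tr(I/4 * P tensor P) = 0 for any traceless Pauli P.
So <Y_A Y_B>_rho = w * (+1) + (1 - w) * 0
= 0.81 * (+1)
= 0.8100

0.8100


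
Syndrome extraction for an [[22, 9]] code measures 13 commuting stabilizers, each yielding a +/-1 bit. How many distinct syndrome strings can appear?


Each stabilizer generator gives a binary (+1 or -1) measurement outcome.
With 13 independent generators:
Total syndromes = 2^13
= 8192

8192


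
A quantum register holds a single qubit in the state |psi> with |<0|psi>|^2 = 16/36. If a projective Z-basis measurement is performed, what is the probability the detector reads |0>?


|alpha|^2 = 16/36 = 0.4444
|beta|^2 = 1 - 16/36 = 20/36 = 0.5556
P(|0>) = |alpha|^2 = 0.4444

0.4444


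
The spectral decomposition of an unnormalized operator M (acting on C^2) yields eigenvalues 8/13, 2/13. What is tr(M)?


tr(M) = sum of eigenvalues
= 8/13 + 2/13
= 10/13
= 0.7692

0.7692


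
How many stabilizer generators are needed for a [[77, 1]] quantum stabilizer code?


For an [[n,k]] stabilizer code:
Number of stabilizer generators = n - k
= 77 - 1
= 76

76


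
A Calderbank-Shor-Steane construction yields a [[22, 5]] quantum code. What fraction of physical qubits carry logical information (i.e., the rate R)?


Code rate R = k/n
= 5/22
= 0.2273

0.2273


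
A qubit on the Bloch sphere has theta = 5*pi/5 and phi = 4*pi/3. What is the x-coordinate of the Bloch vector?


theta = 3.1416, phi = 4.1888
r_x = sin(theta)*cos(phi) = 0.0000 * -0.5000
r_x = 0.0000

0.0000


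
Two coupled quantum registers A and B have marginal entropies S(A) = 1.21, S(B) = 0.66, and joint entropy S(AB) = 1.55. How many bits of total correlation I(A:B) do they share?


I(A:B) = S(A) + S(B) - S(AB)
= 1.21 + 0.66 - 1.55
= 0.3200

0.3200


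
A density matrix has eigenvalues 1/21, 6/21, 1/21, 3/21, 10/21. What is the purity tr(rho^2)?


tr(rho^2) = sum of eigenvalues squared
= (1/21)^2 + (6/21)^2 + (1/21)^2 + (3/21)^2 + (10/21)^2
= (1 + 36 + 1 + 9 + 100) / 441
= 147/441
= 0.3333

0.3333


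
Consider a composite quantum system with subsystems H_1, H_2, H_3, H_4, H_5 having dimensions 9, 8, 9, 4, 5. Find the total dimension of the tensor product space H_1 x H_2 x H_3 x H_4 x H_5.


dim(H_1 x H_2 x H_3 x H_4 x H_5) = 9 * 8 * 9 * 4 * 5
= 72 * 9 * 4 * 5
= 648 * 4 * 5
= 2592 * 5
= 12960

12960


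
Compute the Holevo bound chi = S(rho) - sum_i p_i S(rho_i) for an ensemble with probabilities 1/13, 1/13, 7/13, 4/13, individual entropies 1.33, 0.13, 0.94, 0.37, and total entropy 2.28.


chi = S(rho) - sum_i p_i * S(rho_i)
Weighted entropy = 1/13 * 1.33 + 1/13 * 0.13 + 7/13 * 0.94 + 4/13 * 0.37
= 0.7323
chi = 2.28 - 0.7323
= 1.5477

1.5477


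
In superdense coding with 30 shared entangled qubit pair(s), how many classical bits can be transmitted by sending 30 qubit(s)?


Superdense coding allows 2 classical bits per shared entangled pair.
30 pair(s) -> 2 * 30 = 60 classical bits

60


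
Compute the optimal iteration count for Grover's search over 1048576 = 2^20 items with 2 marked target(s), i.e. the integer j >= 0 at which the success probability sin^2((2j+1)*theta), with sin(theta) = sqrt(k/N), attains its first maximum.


After j Grover iterations the success probability is P(j) = sin^2((2j+1)*theta), where sin(theta) = sqrt(k/N).
N = 2^20 = 1048576, k = 2
sin(theta) = sqrt(k/N) = 0.001381067932
theta = arcsin(sqrt(k/N)) = 0.001381068371 rad
P(j) reaches its first maximum when (2j+1)*theta is as close as possible to pi/2, i.e. j = round(pi/(4*theta) - 1/2).
pi/(4*theta) - 1/2 = 568.1888
(For comparison, the common estimate pi/4 * sqrt(N/k) = 568.6890; the exact maximiser is used here.)
Optimal iterations = 568

568


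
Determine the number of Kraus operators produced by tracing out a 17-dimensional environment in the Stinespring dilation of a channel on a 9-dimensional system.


Tracing out the environment in an orthonormal basis {|i>_E} gives Kraus operators K_i = <i|_E U |0>_E.
Number of Kraus operators = dim(H_env) = d_env
= 17

17


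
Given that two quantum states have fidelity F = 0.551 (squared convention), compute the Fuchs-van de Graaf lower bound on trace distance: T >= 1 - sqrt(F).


Fuchs-van de Graaf (squared-fidelity convention): 1 - sqrt(F) <= T <= sqrt(1 - F).
Lower bound: T >= 1 - sqrt(F)
sqrt(F) = sqrt(0.551) = 0.7423
T >= 1 - 0.7423
T >= 0.2577

0.2577


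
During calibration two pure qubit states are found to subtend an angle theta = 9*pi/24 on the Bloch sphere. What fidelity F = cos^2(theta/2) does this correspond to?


For states separated by angle theta on Bloch sphere:
F = cos^2(theta/2)
theta = 9*pi/24 = 1.1781
theta/2 = 0.5890
cos(theta/2) = 0.8315
F = 0.6913

0.6913


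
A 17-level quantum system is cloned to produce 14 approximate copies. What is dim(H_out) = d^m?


Output space = H^(tensor 14) where dim(H) = 17
dim = 17^14
= 289 (after 2 factors)
= 4913 (after 3 factors)
= 83521 (after 4 factors)
= 1419857 (after 5 factors)
= 24137569 (after 6 factors)
= 410338673 (after 7 factors)
= 6975757441 (after 8 factors)
= 118587876497 (after 9 factors)
= 2015993900449 (after 10 factors)
= 34271896307633 (after 11 factors)
= 582622237229761 (after 12 factors)
= 9904578032905937 (after 13 factors)
= 168377826559400929 (after 14 factors)
= 168377826559400929

168377826559400929


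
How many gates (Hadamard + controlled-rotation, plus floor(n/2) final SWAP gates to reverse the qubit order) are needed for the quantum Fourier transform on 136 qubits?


Hadamard gates: 136
Controlled rotations: n*(n-1)/2 = 136*135/2 = 9180
SWAP gates: floor(n/2) = floor(136/2) = 68
Total = 136 + 9180 + 68
= 9384

9384


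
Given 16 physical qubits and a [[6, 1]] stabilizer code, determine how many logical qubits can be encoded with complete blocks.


Each code block uses 6 physical qubits for 1 logical qubit(s).
Number of complete blocks = floor(16 / 6) = 2
Logical qubits = 2 * 1
= 2

2


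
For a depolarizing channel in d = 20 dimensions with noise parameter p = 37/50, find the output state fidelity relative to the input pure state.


F = (1-p) + p/d
= (1 - 0.7400) + 0.7400/20
= 0.2600 + 0.0370
= 0.2970

0.2970


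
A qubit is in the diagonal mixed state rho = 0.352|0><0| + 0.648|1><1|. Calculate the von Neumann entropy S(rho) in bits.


S = -p*log2(p) - (1-p)*log2(1-p)
p = 0.3520, 1-p = 0.6480
= -0.3520 * log2(0.3520) - 0.6480 * log2(0.6480)
= -(-0.5302) - (-0.4056)
= 0.9358

0.9358


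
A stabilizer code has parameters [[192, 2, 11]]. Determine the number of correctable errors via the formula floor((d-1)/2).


Code parameters: [[192, 2, 11]], distance d = 11.
Number of correctable errors = floor((d-1)/2)
= floor((11 - 1)/2)
= floor(10/2)
= 5

5


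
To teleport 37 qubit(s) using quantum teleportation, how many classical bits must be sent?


Quantum teleportation requires 2 classical bits per qubit teleported.
37 qubit(s) -> 2 * 37 = 74 classical bits

74


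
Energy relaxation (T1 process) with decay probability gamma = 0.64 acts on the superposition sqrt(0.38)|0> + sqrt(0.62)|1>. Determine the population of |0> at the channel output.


For amplitude damping with parameter gamma on state sqrt(a)|0> + sqrt(b)|1>:
alpha^2 = 0.38, beta^2 = 0.62
P(|0>) = alpha^2 + gamma * beta^2
= 0.38 + 0.64 * 0.62
= 0.38 + 0.3968
= 0.7768

0.7768


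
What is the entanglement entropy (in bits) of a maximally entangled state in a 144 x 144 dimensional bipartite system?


For a maximally entangled state in d x d:
S = log2(d) = log2(144)
= 7.1699

7.1699


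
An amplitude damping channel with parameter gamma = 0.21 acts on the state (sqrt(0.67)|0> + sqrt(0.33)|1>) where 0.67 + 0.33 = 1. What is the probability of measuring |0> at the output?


For amplitude damping with parameter gamma on state sqrt(a)|0> + sqrt(b)|1>:
alpha^2 = 0.67, beta^2 = 0.33
P(|0>) = alpha^2 + gamma * beta^2
= 0.67 + 0.21 * 0.33
= 0.67 + 0.0693
= 0.7393

0.7393


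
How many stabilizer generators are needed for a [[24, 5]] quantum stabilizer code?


For an [[n,k]] stabilizer code:
Number of stabilizer generators = n - k
= 24 - 5
= 19

19


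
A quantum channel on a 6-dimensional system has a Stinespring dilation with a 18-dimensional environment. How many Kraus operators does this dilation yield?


Tracing out the environment in an orthonormal basis {|i>_E} gives Kraus operators K_i = <i|_E U |0>_E.
Number of Kraus operators = dim(H_env) = d_env
= 18

18


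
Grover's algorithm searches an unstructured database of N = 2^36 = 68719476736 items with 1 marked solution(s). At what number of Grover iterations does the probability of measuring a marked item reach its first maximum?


After j Grover iterations the success probability is P(j) = sin^2((2j+1)*theta), where sin(theta) = sqrt(k/N).
N = 2^36 = 68719476736, k = 1
sin(theta) = sqrt(k/N) = 3.814697266e-06
theta = arcsin(sqrt(k/N)) = 3.814697266e-06 rad
P(j) reaches its first maximum when (2j+1)*theta is as close as possible to pi/2, i.e. j = round(pi/(4*theta) - 1/2).
pi/(4*theta) - 1/2 = 205886.9161
(For comparison, the common estimate pi/4 * sqrt(N/k) = 205887.4161; the exact maximiser is used here.)
Optimal iterations = 205887

205887


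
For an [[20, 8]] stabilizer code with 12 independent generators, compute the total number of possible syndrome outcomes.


Each stabilizer generator gives a binary (+1 or -1) measurement outcome.
With 12 independent generators:
Total syndromes = 2^12
= 4096

4096


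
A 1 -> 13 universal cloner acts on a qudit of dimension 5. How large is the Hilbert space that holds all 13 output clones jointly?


Output space = H^(tensor 13) where dim(H) = 5
dim = 5^13
= 25 (after 2 factors)
= 125 (after 3 factors)
= 625 (after 4 factors)
= 3125 (after 5 factors)
= 15625 (after 6 factors)
= 78125 (after 7 factors)
= 390625 (after 8 factors)
= 1953125 (after 9 factors)
= 9765625 (after 10 factors)
= 48828125 (after 11 factors)
= 244140625 (after 12 factors)
= 1220703125 (after 13 factors)
= 1220703125

1220703125


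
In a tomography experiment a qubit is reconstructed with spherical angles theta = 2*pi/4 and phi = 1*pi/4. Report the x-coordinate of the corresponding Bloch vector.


theta = 1.5708, phi = 0.7854
r_x = sin(theta)*cos(phi) = 1.0000 * 0.7071
r_x = 0.7071

0.7071


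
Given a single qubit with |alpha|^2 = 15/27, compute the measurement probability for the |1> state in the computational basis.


|alpha|^2 = 15/27 = 0.5556
|beta|^2 = 1 - 15/27 = 12/27 = 0.4444
P(|1>) = |beta|^2 = 0.4444

0.4444


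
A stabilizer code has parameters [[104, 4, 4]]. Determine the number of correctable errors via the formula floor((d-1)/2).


Code parameters: [[104, 4, 4]], distance d = 4.
Number of correctable errors = floor((d-1)/2)
= floor((4 - 1)/2)
= floor(3/2)
= 1

1


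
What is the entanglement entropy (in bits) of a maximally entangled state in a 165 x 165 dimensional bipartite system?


For a maximally entangled state in d x d:
S = log2(d) = log2(165)
= 7.3663

7.3663


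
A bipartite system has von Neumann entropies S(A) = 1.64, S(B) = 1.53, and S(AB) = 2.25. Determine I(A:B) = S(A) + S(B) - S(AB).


I(A:B) = S(A) + S(B) - S(AB)
= 1.64 + 1.53 - 2.25
= 0.9200

0.9200


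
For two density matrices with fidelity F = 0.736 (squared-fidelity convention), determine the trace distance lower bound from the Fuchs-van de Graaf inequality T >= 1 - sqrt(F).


Fuchs-van de Graaf (squared-fidelity convention): 1 - sqrt(F) <= T <= sqrt(1 - F).
Lower bound: T >= 1 - sqrt(F)
sqrt(F) = sqrt(0.736) = 0.8579
T >= 1 - 0.8579
T >= 0.1421

0.1421


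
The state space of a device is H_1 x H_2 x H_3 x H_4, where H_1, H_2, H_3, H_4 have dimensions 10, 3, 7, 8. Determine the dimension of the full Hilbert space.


dim(H_1 x H_2 x H_3 x H_4) = 10 * 3 * 7 * 8
= 30 * 7 * 8
= 210 * 8
= 1680

1680


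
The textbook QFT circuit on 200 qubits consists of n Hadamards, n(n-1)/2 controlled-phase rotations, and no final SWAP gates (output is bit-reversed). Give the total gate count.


Hadamard gates: 200
Controlled rotations: n*(n-1)/2 = 200*199/2 = 19900
SWAP gates: 0 (omitted)
Total = 200 + 19900
= 20100

20100


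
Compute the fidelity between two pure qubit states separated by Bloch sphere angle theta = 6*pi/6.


For states separated by angle theta on Bloch sphere:
F = cos^2(theta/2)
theta = 6*pi/6 = 3.1416
theta/2 = 1.5708
cos(theta/2) = 0.0000
F = 0.0000

0.0000


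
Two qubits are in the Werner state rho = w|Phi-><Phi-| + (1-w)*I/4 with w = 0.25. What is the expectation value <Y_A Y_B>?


|Phi-> = (|00> - |11>)/sqrt(2)
For the pure Bell state, <Y_A Y_B> = +1 (Bell-state Pauli correlator).
The maximally-mixed part I/4 has tr(I/4 * P tensor P) = 0 for any traceless Pauli P.
So <Y_A Y_B>_rho = w * (+1) + (1 - w) * 0
= 0.25 * (+1)
= 0.2500

0.2500


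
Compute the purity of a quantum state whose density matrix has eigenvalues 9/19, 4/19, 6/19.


tr(rho^2) = sum of eigenvalues squared
= (9/19)^2 + (4/19)^2 + (6/19)^2
= (81 + 16 + 36) / 361
= 133/361
= 0.3684

0.3684


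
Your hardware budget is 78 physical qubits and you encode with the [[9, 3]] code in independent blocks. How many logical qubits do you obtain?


Each code block uses 9 physical qubits for 3 logical qubit(s).
Number of complete blocks = floor(78 / 9) = 8
Logical qubits = 8 * 3
= 24

24


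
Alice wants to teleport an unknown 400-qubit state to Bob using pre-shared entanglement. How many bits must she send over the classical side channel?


Quantum teleportation requires 2 classical bits per qubit teleported.
400 qubit(s) -> 2 * 400 = 800 classical bits

800


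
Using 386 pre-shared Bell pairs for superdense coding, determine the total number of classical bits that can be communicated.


Superdense coding allows 2 classical bits per shared entangled pair.
386 pair(s) -> 2 * 386 = 772 classical bits

772


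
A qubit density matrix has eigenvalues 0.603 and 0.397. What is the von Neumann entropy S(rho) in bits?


S = -p*log2(p) - (1-p)*log2(1-p)
p = 0.6030, 1-p = 0.3970
= -0.6030 * log2(0.6030) - 0.3970 * log2(0.3970)
= -(-0.4401) - (-0.5291)
= 0.9692

0.9692


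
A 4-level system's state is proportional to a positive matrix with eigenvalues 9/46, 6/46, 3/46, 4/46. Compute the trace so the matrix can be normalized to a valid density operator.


tr(M) = sum of eigenvalues
= 9/46 + 6/46 + 3/46 + 4/46
= 22/46
= 0.4783

0.4783


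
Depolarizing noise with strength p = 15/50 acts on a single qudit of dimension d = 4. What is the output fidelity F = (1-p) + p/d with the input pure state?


F = (1-p) + p/d
= (1 - 0.3000) + 0.3000/4
= 0.7000 + 0.0750
= 0.7750

0.7750


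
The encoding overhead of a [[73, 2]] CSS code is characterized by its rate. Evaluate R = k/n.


Code rate R = k/n
= 2/73
= 0.0274

0.0274


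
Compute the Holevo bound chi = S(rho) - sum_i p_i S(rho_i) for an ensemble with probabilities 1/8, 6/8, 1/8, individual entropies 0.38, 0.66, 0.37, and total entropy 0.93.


chi = S(rho) - sum_i p_i * S(rho_i)
Weighted entropy = 1/8 * 0.38 + 6/8 * 0.66 + 1/8 * 0.37
= 0.5887
chi = 0.93 - 0.5887
= 0.3413

0.3413


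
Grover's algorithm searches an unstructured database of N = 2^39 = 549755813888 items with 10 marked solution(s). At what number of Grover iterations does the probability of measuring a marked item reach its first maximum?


After j Grover iterations the success probability is P(j) = sin^2((2j+1)*theta), where sin(theta) = sqrt(k/N).
N = 2^39 = 549755813888, k = 10
sin(theta) = sqrt(k/N) = 4.2649612e-06
theta = arcsin(sqrt(k/N)) = 4.2649612e-06 rad
P(j) reaches its first maximum when (2j+1)*theta is as close as possible to pi/2, i.e. j = round(pi/(4*theta) - 1/2).
pi/(4*theta) - 1/2 = 184150.8033
(For comparison, the common estimate pi/4 * sqrt(N/k) = 184151.3033; the exact maximiser is used here.)
Optimal iterations = 184151

184151


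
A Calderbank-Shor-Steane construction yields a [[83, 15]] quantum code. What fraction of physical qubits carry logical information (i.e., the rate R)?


Code rate R = k/n
= 15/83
= 0.1807

0.1807


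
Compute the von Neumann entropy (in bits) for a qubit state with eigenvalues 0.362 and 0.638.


S = -p*log2(p) - (1-p)*log2(1-p)
p = 0.3620, 1-p = 0.6380
= -0.3620 * log2(0.3620) - 0.6380 * log2(0.6380)
= -(-0.5307) - (-0.4137)
= 0.9443

0.9443


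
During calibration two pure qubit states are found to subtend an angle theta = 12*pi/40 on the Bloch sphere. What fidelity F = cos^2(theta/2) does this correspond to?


For states separated by angle theta on Bloch sphere:
F = cos^2(theta/2)
theta = 12*pi/40 = 0.9425
theta/2 = 0.4712
cos(theta/2) = 0.8910
F = 0.7939

0.7939


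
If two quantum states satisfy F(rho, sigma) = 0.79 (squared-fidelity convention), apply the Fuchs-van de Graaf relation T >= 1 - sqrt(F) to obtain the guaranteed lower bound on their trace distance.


Fuchs-van de Graaf (squared-fidelity convention): 1 - sqrt(F) <= T <= sqrt(1 - F).
Lower bound: T >= 1 - sqrt(F)
sqrt(F) = sqrt(0.79) = 0.8888
T >= 1 - 0.8888
T >= 0.1112

0.1112


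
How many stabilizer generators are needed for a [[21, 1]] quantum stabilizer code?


For an [[n,k]] stabilizer code:
Number of stabilizer generators = n - k
= 21 - 1
= 20

20


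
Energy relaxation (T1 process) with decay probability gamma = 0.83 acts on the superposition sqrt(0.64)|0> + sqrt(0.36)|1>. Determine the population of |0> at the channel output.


For amplitude damping with parameter gamma on state sqrt(a)|0> + sqrt(b)|1>:
alpha^2 = 0.64, beta^2 = 0.36
P(|0>) = alpha^2 + gamma * beta^2
= 0.64 + 0.83 * 0.36
= 0.64 + 0.2988
= 0.9388

0.9388


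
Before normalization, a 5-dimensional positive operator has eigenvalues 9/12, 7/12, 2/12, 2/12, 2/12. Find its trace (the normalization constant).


tr(M) = sum of eigenvalues
= 9/12 + 7/12 + 2/12 + 2/12 + 2/12
= 22/12
= 1.8333

1.8333


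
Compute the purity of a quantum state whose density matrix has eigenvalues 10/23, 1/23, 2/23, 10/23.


tr(rho^2) = sum of eigenvalues squared
= (10/23)^2 + (1/23)^2 + (2/23)^2 + (10/23)^2
= (100 + 1 + 4 + 100) / 529
= 205/529
= 0.3875

0.3875


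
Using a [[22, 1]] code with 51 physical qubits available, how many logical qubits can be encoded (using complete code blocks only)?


Each code block uses 22 physical qubits for 1 logical qubit(s).
Number of complete blocks = floor(51 / 22) = 2
Logical qubits = 2 * 1
= 2

2


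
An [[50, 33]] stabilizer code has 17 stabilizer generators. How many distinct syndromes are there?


Each stabilizer generator gives a binary (+1 or -1) measurement outcome.
With 17 independent generators:
Total syndromes = 2^17
= 131072

131072


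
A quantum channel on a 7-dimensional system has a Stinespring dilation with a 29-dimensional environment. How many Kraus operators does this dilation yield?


Tracing out the environment in an orthonormal basis {|i>_E} gives Kraus operators K_i = <i|_E U |0>_E.
Number of Kraus operators = dim(H_env) = d_env
= 29

29


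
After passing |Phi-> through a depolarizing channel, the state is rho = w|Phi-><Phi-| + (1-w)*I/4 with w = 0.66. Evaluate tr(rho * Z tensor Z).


|Phi-> = (|00> - |11>)/sqrt(2)
For the pure Bell state, <Z_A Z_B> = +1 (Bell-state Pauli correlator).
The maximally-mixed part I/4 has tr(I/4 * P tensor P) = 0 for any traceless Pauli P.
So <Z_A Z_B>_rho = w * (+1) + (1 - w) * 0
= 0.66 * (+1)
= 0.6600

0.6600


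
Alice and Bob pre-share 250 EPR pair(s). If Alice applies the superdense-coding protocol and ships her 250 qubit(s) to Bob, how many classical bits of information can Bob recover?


Superdense coding allows 2 classical bits per shared entangled pair.
250 pair(s) -> 2 * 250 = 500 classical bits

500


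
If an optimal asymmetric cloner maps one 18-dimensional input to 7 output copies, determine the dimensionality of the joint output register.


Output space = H^(tensor 7) where dim(H) = 18
dim = 18^7
= 324 (after 2 factors)
= 5832 (after 3 factors)
= 104976 (after 4 factors)
= 1889568 (after 5 factors)
= 34012224 (after 6 factors)
= 612220032 (after 7 factors)
= 612220032

612220032


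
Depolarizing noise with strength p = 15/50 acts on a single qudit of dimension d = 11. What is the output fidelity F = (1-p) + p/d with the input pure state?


F = (1-p) + p/d
= (1 - 0.3000) + 0.3000/11
= 0.7000 + 0.0273
= 0.7273

0.7273


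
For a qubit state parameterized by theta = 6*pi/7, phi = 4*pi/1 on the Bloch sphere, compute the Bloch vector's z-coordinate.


theta = 2.6928, phi = 12.5664
r_z = cos(theta) = -0.9010

-0.9010


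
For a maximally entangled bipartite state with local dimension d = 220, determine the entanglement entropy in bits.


For a maximally entangled state in d x d:
S = log2(d) = log2(220)
= 7.7814

7.7814


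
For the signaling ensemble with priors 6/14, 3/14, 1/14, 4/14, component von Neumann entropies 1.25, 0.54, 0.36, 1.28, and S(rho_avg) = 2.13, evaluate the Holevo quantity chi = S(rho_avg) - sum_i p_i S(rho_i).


chi = S(rho) - sum_i p_i * S(rho_i)
Weighted entropy = 6/14 * 1.25 + 3/14 * 0.54 + 1/14 * 0.36 + 4/14 * 1.28
= 1.0429
chi = 2.13 - 1.0429
= 1.0871

1.0871


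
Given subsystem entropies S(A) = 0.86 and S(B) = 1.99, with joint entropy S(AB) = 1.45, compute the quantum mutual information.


I(A:B) = S(A) + S(B) - S(AB)
= 0.86 + 1.99 - 1.45
= 1.4000

1.4000


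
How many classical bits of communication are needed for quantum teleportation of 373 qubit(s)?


Quantum teleportation requires 2 classical bits per qubit teleported.
373 qubit(s) -> 2 * 373 = 746 classical bits

746


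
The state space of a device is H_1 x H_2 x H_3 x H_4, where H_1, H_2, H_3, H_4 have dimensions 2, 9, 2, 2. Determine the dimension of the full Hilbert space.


dim(H_1 x H_2 x H_3 x H_4) = 2 * 9 * 2 * 2
= 18 * 2 * 2
= 36 * 2
= 72

72


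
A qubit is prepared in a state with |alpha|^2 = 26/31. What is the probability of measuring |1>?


|alpha|^2 = 26/31 = 0.8387
|beta|^2 = 1 - 26/31 = 5/31 = 0.1613
P(|1>) = |beta|^2 = 0.1613

0.1613


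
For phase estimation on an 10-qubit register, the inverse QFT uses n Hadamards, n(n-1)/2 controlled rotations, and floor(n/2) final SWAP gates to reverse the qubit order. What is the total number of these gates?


Hadamard gates: 10
Controlled rotations: n*(n-1)/2 = 10*9/2 = 45
SWAP gates: floor(n/2) = floor(10/2) = 5
Total = 10 + 45 + 5
= 60

60


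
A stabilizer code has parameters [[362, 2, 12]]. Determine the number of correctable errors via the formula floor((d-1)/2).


Code parameters: [[362, 2, 12]], distance d = 12.
Number of correctable errors = floor((d-1)/2)
= floor((12 - 1)/2)
= floor(11/2)
= 5

5


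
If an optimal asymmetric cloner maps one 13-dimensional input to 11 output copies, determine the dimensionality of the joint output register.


Output space = H^(tensor 11) where dim(H) = 13
dim = 13^11
= 169 (after 2 factors)
= 2197 (after 3 factors)
= 28561 (after 4 factors)
= 371293 (after 5 factors)
= 4826809 (after 6 factors)
= 62748517 (after 7 factors)
= 815730721 (after 8 factors)
= 10604499373 (after 9 factors)
= 137858491849 (after 10 factors)
= 1792160394037 (after 11 factors)
= 1792160394037

1792160394037


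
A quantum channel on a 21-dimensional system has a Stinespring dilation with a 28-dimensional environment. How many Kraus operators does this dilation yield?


Tracing out the environment in an orthonormal basis {|i>_E} gives Kraus operators K_i = <i|_E U |0>_E.
Number of Kraus operators = dim(H_env) = d_env
= 28

28


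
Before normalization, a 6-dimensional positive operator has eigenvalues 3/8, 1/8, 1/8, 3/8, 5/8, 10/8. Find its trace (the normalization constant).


tr(M) = sum of eigenvalues
= 3/8 + 1/8 + 1/8 + 3/8 + 5/8 + 10/8
= 23/8
= 2.8750

2.8750


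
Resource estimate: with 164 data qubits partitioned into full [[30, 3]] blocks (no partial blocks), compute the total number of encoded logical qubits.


Each code block uses 30 physical qubits for 3 logical qubit(s).
Number of complete blocks = floor(164 / 30) = 5
Logical qubits = 5 * 3
= 15

15


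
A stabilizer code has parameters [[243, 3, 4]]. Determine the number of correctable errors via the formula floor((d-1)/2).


Code parameters: [[243, 3, 4]], distance d = 4.
Number of correctable errors = floor((d-1)/2)
= floor((4 - 1)/2)
= floor(3/2)
= 1

1


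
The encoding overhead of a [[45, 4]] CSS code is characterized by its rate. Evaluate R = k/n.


Code rate R = k/n
= 4/45
= 0.0889

0.0889


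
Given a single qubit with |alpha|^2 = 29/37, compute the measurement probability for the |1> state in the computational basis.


|alpha|^2 = 29/37 = 0.7838
|beta|^2 = 1 - 29/37 = 8/37 = 0.2162
P(|1>) = |beta|^2 = 0.2162

0.2162


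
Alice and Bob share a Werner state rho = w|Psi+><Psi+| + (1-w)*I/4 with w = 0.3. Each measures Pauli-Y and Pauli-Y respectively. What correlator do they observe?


|Psi+> = (|01> + |10>)/sqrt(2)
For the pure Bell state, <Y_A Y_B> = +1 (Bell-state Pauli correlator).
The maximally-mixed part I/4 has tr(I/4 * P tensor P) = 0 for any traceless Pauli P.
So <Y_A Y_B>_rho = w * (+1) + (1 - w) * 0
= 0.3 * (+1)
= 0.3000

0.3000


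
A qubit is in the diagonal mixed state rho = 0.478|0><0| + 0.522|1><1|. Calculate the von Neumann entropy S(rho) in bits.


S = -p*log2(p) - (1-p)*log2(1-p)
p = 0.4780, 1-p = 0.5220
= -0.4780 * log2(0.4780) - 0.5220 * log2(0.5220)
= -(-0.5090) - (-0.4896)
= 0.9986

0.9986


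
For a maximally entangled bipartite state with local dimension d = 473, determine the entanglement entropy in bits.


For a maximally entangled state in d x d:
S = log2(d) = log2(473)
= 8.8857

8.8857


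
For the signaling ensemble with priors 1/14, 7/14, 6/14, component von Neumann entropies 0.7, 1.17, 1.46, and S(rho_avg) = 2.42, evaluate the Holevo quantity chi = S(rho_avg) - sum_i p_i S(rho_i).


chi = S(rho) - sum_i p_i * S(rho_i)
Weighted entropy = 1/14 * 0.7 + 7/14 * 1.17 + 6/14 * 1.46
= 1.2607
chi = 2.42 - 1.2607
= 1.1593

1.1593


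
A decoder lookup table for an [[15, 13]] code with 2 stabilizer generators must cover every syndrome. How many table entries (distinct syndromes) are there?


Each stabilizer generator gives a binary (+1 or -1) measurement outcome.
With 2 independent generators:
Total syndromes = 2^2
= 4

4


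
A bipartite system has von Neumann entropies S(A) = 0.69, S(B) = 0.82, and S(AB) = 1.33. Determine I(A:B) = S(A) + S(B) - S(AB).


I(A:B) = S(A) + S(B) - S(AB)
= 0.69 + 0.82 - 1.33
= 0.1800

0.1800


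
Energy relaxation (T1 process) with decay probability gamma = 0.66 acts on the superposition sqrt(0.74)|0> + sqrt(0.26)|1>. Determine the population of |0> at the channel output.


For amplitude damping with parameter gamma on state sqrt(a)|0> + sqrt(b)|1>:
alpha^2 = 0.74, beta^2 = 0.26
P(|0>) = alpha^2 + gamma * beta^2
= 0.74 + 0.66 * 0.26
= 0.74 + 0.1716
= 0.9116

0.9116


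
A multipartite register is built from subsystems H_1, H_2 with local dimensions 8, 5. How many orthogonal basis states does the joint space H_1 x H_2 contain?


dim(H_1 x H_2) = 8 * 5
= 40

40


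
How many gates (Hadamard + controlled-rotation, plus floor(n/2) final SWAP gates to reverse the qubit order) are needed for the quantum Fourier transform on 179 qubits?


Hadamard gates: 179
Controlled rotations: n*(n-1)/2 = 179*178/2 = 15931
SWAP gates: floor(n/2) = floor(179/2) = 89
Total = 179 + 15931 + 89
= 16199

16199


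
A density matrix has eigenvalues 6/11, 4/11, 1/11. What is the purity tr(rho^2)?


tr(rho^2) = sum of eigenvalues squared
= (6/11)^2 + (4/11)^2 + (1/11)^2
= (36 + 16 + 1) / 121
= 53/121
= 0.4380

0.4380


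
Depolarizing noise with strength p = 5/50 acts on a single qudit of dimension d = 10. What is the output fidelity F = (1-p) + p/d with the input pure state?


F = (1-p) + p/d
= (1 - 0.1000) + 0.1000/10
= 0.9000 + 0.0100
= 0.9100

0.9100


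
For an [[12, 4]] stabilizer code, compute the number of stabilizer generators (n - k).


For an [[n,k]] stabilizer code:
Number of stabilizer generators = n - k
= 12 - 4
= 8

8


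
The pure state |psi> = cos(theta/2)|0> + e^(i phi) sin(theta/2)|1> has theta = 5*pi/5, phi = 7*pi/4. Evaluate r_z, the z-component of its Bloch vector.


theta = 3.1416, phi = 5.4978
r_z = cos(theta) = -1.0000

-1.0000


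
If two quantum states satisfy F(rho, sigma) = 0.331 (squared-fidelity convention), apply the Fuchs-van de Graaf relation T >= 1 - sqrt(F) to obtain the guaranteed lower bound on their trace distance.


Fuchs-van de Graaf (squared-fidelity convention): 1 - sqrt(F) <= T <= sqrt(1 - F).
Lower bound: T >= 1 - sqrt(F)
sqrt(F) = sqrt(0.331) = 0.5753
T >= 1 - 0.5753
T >= 0.4247

0.4247


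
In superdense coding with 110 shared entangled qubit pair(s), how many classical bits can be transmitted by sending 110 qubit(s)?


Superdense coding allows 2 classical bits per shared entangled pair.
110 pair(s) -> 2 * 110 = 220 classical bits

220


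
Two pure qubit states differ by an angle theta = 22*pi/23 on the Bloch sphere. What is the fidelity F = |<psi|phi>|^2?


For states separated by angle theta on Bloch sphere:
F = cos^2(theta/2)
theta = 22*pi/23 = 3.0050
theta/2 = 1.5025
cos(theta/2) = 0.0682
F = 0.0047

0.0047


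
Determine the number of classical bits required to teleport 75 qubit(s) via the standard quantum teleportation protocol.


Quantum teleportation requires 2 classical bits per qubit teleported.
75 qubit(s) -> 2 * 75 = 150 classical bits

150


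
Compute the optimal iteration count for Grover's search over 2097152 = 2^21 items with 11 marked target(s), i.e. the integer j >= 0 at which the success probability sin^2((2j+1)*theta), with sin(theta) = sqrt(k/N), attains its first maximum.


After j Grover iterations the success probability is P(j) = sin^2((2j+1)*theta), where sin(theta) = sqrt(k/N).
N = 2^21 = 2097152, k = 11
sin(theta) = sqrt(k/N) = 0.00229024207
theta = arcsin(sqrt(k/N)) = 0.002290244072 rad
P(j) reaches its first maximum when (2j+1)*theta is as close as possible to pi/2, i.e. j = round(pi/(4*theta) - 1/2).
pi/(4*theta) - 1/2 = 342.4321
(For comparison, the common estimate pi/4 * sqrt(N/k) = 342.9324; the exact maximiser is used here.)
Optimal iterations = 342

342


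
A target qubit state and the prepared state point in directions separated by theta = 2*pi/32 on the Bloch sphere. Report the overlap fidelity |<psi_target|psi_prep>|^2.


For states separated by angle theta on Bloch sphere:
F = cos^2(theta/2)
theta = 2*pi/32 = 0.1963
theta/2 = 0.0982
cos(theta/2) = 0.9952
F = 0.9904

0.9904


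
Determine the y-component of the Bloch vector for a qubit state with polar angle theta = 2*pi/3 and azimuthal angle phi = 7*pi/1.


theta = 2.0944, phi = 21.9911
r_y = sin(theta)*sin(phi) = 0.8660 * 0.0000
r_y = 0.0000

0.0000


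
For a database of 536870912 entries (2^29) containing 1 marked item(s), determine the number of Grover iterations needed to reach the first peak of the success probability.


After j Grover iterations the success probability is P(j) = sin^2((2j+1)*theta), where sin(theta) = sqrt(k/N).
N = 2^29 = 536870912, k = 1
sin(theta) = sqrt(k/N) = 4.315837288e-05
theta = arcsin(sqrt(k/N)) = 4.315837289e-05 rad
P(j) reaches its first maximum when (2j+1)*theta is as close as possible to pi/2, i.e. j = round(pi/(4*theta) - 1/2).
pi/(4*theta) - 1/2 = 18197.5485
(For comparison, the common estimate pi/4 * sqrt(N/k) = 18198.0485; the exact maximiser is used here.)
Optimal iterations = 18198

18198


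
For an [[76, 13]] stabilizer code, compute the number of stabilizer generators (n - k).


For an [[n,k]] stabilizer code:
Number of stabilizer generators = n - k
= 76 - 13
= 63

63


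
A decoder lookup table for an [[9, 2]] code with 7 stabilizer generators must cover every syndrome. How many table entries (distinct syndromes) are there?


Each stabilizer generator gives a binary (+1 or -1) measurement outcome.
With 7 independent generators:
Total syndromes = 2^7
= 128

128


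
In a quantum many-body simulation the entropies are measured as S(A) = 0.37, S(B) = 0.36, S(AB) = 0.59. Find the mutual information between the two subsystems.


I(A:B) = S(A) + S(B) - S(AB)
= 0.37 + 0.36 - 0.59
= 0.1400

0.1400


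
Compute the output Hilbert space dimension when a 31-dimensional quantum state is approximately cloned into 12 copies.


Output space = H^(tensor 12) where dim(H) = 31
dim = 31^12
= 961 (after 2 factors)
= 29791 (after 3 factors)
= 923521 (after 4 factors)
= 28629151 (after 5 factors)
= 887503681 (after 6 factors)
= 27512614111 (after 7 factors)
= 852891037441 (after 8 factors)
= 26439622160671 (after 9 factors)
= 819628286980801 (after 10 factors)
= 25408476896404831 (after 11 factors)
= 787662783788549761 (after 12 factors)
= 787662783788549761

787662783788549761


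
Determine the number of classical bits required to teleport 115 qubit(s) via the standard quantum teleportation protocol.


Quantum teleportation requires 2 classical bits per qubit teleported.
115 qubit(s) -> 2 * 115 = 230 classical bits

230


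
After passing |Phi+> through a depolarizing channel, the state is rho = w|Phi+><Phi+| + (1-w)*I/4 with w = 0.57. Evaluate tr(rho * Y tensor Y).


|Phi+> = (|00> + |11>)/sqrt(2)
For the pure Bell state, <Y_A Y_B> = -1 (Bell-state Pauli correlator).
The maximally-mixed part I/4 has tr(I/4 * P tensor P) = 0 for any traceless Pauli P.
So <Y_A Y_B>_rho = w * (-1) + (1 - w) * 0
= 0.57 * (-1)
= -0.5700

-0.5700


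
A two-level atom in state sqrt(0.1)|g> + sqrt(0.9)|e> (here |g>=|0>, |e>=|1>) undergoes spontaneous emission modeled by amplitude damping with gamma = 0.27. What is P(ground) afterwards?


For amplitude damping with parameter gamma on state sqrt(a)|0> + sqrt(b)|1>:
alpha^2 = 0.1, beta^2 = 0.9
P(|0>) = alpha^2 + gamma * beta^2
= 0.1 + 0.27 * 0.9
= 0.1 + 0.2430
= 0.3430

0.3430


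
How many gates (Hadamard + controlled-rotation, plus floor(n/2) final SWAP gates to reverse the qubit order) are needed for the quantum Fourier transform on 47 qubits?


Hadamard gates: 47
Controlled rotations: n*(n-1)/2 = 47*46/2 = 1081
SWAP gates: floor(n/2) = floor(47/2) = 23
Total = 47 + 1081 + 23
= 1151

1151


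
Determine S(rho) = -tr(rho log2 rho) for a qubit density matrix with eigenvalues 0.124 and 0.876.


S = -p*log2(p) - (1-p)*log2(1-p)
p = 0.1240, 1-p = 0.8760
= -0.1240 * log2(0.1240) - 0.8760 * log2(0.8760)
= -(-0.3734) - (-0.1673)
= 0.5408

0.5408


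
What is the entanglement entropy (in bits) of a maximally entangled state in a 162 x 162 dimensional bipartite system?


For a maximally entangled state in d x d:
S = log2(d) = log2(162)
= 7.3399

7.3399


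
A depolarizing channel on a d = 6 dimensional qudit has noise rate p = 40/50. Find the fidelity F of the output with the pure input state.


F = (1-p) + p/d
= (1 - 0.8000) + 0.8000/6
= 0.2000 + 0.1333
= 0.3333

0.3333


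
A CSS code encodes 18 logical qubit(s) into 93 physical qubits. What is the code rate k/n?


Code rate R = k/n
= 18/93
= 0.1935

0.1935


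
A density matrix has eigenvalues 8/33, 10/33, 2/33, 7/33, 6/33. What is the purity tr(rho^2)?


tr(rho^2) = sum of eigenvalues squared
= (8/33)^2 + (10/33)^2 + (2/33)^2 + (7/33)^2 + (6/33)^2
= (64 + 100 + 4 + 49 + 36) / 1089
= 253/1089
= 0.2323

0.2323


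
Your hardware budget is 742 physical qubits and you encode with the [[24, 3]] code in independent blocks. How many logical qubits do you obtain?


Each code block uses 24 physical qubits for 3 logical qubit(s).
Number of complete blocks = floor(742 / 24) = 30
Logical qubits = 30 * 3
= 90

90


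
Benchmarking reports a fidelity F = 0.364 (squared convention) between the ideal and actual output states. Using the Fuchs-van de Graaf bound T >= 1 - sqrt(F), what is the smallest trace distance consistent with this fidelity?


Fuchs-van de Graaf (squared-fidelity convention): 1 - sqrt(F) <= T <= sqrt(1 - F).
Lower bound: T >= 1 - sqrt(F)
sqrt(F) = sqrt(0.364) = 0.6033
T >= 1 - 0.6033
T >= 0.3967

0.3967


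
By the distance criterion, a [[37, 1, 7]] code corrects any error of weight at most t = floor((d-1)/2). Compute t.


Code parameters: [[37, 1, 7]], distance d = 7.
Number of correctable errors = floor((d-1)/2)
= floor((7 - 1)/2)
= floor(6/2)
= 3

3
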